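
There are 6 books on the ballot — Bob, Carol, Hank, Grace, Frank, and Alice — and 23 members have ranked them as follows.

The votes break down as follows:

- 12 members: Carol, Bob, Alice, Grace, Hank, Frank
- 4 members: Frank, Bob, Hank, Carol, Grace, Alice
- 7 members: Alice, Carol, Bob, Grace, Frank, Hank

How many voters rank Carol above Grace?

Ballots ranking Carol above Grace: 12+4+7 = 23.
Ballots ranking Grace above Carol: 0.
So 23 of 23 voters prefer Carol to Grace.

23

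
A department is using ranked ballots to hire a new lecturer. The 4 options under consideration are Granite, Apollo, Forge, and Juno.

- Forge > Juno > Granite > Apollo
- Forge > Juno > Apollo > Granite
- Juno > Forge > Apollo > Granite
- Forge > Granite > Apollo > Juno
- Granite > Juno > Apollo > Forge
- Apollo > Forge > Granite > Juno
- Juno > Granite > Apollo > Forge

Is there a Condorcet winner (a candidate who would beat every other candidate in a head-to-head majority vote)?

Head-to-head results (7 voters total):
Granite vs Apollo: Granite wins 4–3.
Granite vs Forge: Forge wins 5–2.
Granite vs Juno: Juno wins 4–3.
Apollo vs Forge: Forge wins 4–3.
Apollo vs Juno: Juno wins 5–2.
Forge vs Juno: Forge wins 4–3.
Forge beats each rival — Granite (5–2), Apollo (4–3), Juno (4–3) — so Forge is the Condorcet winner.

Yes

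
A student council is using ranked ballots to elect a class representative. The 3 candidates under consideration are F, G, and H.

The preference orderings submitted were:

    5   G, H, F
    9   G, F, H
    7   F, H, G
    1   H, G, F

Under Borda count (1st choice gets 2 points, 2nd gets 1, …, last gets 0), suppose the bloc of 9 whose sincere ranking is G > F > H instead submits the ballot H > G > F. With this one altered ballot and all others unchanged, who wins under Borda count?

Borda totals with the altered ballot: F 14, G 20, H 32.
The switch changes the winner from G to H.

H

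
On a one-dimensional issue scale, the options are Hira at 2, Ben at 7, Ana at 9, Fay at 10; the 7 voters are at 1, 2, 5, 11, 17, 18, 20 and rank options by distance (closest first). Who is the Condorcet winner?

With single-peaked preferences on a line, the Condorcet winner is the candidate closest to the median voter.
The median voter (position 11) is closest to Fay at 10.
Check: Fay vs Hira — voters closer to Fay: 4 of 7.

Fay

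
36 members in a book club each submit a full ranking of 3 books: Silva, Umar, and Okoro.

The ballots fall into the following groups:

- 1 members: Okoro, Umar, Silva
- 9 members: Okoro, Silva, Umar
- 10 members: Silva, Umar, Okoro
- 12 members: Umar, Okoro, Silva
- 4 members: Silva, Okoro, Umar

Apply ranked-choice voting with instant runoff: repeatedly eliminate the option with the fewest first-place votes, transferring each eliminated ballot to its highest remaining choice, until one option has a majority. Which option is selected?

Silva

Round 1: Silva 14, Umar 12, Okoro 10. Okoro has the fewest and is eliminated.
Round 2: Silva 23, Umar 13. Silva has a majority.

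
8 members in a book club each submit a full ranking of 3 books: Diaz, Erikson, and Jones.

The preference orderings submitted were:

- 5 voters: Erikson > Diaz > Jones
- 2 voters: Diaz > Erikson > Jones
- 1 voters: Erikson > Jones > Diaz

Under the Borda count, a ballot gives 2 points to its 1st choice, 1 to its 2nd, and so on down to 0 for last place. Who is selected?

Erikson

Borda scores:
  Diaz: 5·1 + 2·2 + 0 = 9
  Erikson: 5·2 + 2·1 + 2 = 14
  Jones: 5·0 + 2·0 + 1 = 1
Erikson has the highest total.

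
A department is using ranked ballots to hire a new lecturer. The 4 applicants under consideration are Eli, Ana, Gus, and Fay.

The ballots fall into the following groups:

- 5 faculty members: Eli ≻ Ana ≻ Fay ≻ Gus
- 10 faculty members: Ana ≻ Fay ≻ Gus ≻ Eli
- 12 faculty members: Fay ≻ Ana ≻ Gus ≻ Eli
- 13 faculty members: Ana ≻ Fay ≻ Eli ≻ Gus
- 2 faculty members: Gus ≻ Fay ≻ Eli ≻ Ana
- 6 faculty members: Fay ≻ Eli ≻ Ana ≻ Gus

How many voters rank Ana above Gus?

46

Ballots ranking Ana above Gus: 5+10+12+13+6 = 46.
Ballots ranking Gus above Ana: 2.
So 46 of 48 voters prefer Ana to Gus.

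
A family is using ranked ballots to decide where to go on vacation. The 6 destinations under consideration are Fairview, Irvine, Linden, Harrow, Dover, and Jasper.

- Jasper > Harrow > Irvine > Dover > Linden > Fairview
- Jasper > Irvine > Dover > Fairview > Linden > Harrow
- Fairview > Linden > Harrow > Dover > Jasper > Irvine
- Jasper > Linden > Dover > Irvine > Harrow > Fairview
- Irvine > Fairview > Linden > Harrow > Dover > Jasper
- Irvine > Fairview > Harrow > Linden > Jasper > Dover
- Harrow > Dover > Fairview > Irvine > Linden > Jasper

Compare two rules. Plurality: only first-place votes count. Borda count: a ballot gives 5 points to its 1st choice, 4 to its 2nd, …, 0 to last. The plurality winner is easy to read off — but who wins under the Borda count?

Irvine

Plurality first-place counts: Fairview 1, Irvine 2, Linden 0, Harrow 1, Dover 0, Jasper 3 → Jasper.
Borda totals: Fairview 18, Irvine 21, Linden 16, Harrow 18, Dover 15, Jasper 17 → Irvine.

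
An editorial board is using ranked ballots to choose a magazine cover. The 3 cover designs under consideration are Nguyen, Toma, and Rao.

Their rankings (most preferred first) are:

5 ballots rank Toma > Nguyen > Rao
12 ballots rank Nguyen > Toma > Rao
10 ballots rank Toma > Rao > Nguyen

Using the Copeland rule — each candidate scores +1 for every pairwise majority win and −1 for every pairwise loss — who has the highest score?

Pairwise results:
  Nguyen vs Toma: Toma wins 15–12.
  Nguyen vs Rao: Nguyen wins 17–10.
  Toma vs Rao: Toma wins 27–0.
Copeland scores (wins − losses):
  Nguyen: 1 − 1 = 0
  Toma: 2 − 0 = 2
  Rao: 0 − 2 = -2
Toma has the best Copeland score.

Toma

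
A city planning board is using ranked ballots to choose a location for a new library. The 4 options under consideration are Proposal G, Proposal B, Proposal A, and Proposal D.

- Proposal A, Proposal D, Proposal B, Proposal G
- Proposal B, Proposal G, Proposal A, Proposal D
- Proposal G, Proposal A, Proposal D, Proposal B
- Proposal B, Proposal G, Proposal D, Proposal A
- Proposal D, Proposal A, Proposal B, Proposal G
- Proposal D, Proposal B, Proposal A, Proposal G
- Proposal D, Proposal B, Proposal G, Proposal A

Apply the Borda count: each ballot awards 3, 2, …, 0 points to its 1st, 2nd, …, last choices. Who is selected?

Borda scores:
  Proposal G: 0 + 2 + 3 + 2 + 0 + 0 + 1 = 8
  Proposal B: 1 + 3 + 0 + 3 + 1 + 2 + 2 = 12
  Proposal A: 3 + 1 + 2 + 0 + 2 + 1 + 0 = 9
  Proposal D: 2 + 0 + 1 + 1 + 3 + 3 + 3 = 13
Proposal D has the highest total.

Proposal D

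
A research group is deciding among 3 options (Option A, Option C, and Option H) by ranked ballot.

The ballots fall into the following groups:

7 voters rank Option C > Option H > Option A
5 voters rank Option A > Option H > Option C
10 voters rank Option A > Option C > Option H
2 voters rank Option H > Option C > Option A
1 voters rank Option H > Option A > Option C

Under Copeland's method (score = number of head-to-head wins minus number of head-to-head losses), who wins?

Pairwise results:
  Option A vs Option C: Option A wins 16–9.
  Option A vs Option H: Option A wins 15–10.
  Option C vs Option H: Option C wins 17–8.
Copeland scores (wins − losses):
  Option A: 2 − 0 = 2
  Option C: 1 − 1 = 0
  Option H: 0 − 2 = -2
Option A has the best Copeland score.

Option A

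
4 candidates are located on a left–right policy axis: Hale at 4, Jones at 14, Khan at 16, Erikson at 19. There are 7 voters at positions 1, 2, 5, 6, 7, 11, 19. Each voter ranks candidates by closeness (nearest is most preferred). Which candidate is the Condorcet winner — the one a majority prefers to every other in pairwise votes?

Hale

With single-peaked preferences on a line, the Condorcet winner is the candidate closest to the median voter.
The median voter (position 6) is closest to Hale at 4.
Check: Hale vs Khan — voters closer to Hale: 5 of 7.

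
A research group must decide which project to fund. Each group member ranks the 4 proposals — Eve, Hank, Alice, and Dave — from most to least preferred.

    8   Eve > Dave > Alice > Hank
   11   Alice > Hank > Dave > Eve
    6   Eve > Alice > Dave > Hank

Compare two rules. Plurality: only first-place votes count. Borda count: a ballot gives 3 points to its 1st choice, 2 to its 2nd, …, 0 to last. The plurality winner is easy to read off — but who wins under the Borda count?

Alice

Plurality first-place counts: Eve 14, Hank 0, Alice 11, Dave 0 → Eve.
Borda totals: Eve 42, Hank 22, Alice 53, Dave 33 → Alice.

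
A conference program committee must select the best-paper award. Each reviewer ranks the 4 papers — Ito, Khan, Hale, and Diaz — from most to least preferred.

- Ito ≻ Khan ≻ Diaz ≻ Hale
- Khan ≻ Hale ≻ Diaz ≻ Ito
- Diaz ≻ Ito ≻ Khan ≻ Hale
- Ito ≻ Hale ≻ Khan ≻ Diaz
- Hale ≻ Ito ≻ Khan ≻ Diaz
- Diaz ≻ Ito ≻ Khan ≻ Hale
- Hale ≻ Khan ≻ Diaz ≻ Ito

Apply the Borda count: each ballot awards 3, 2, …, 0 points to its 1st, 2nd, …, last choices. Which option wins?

Ito

Borda scores:
  Ito: 3 + 0 + 2 + 3 + 2 + 2 + 0 = 12
  Khan: 2 + 3 + 1 + 1 + 1 + 1 + 2 = 11
  Hale: 0 + 2 + 0 + 2 + 3 + 0 + 3 = 10
  Diaz: 1 + 1 + 3 + 0 + 0 + 3 + 1 = 9
Ito has the highest total.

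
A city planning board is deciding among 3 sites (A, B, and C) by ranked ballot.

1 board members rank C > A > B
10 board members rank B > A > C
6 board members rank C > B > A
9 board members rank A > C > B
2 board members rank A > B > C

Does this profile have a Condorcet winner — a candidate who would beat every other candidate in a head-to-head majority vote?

Head-to-head results (28 voters total):
A vs B: B wins 16–12.
A vs C: A wins 21–7.
B vs C: C wins 16–12.
No candidate beats all others: A beats C beats B beats A, a majority cycle.

No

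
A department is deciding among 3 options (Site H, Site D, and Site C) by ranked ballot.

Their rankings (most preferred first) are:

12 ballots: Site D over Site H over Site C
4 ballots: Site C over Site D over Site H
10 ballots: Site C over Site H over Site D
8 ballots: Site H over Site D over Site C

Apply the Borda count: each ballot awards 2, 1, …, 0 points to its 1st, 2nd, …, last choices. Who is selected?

Site H

Borda scores:
  Site H: 12·1 + 4·0 + 10·1 + 8·2 = 38
  Site D: 12·2 + 4·1 + 10·0 + 8·1 = 36
  Site C: 12·0 + 4·2 + 10·2 + 8·0 = 28
Site H has the highest total.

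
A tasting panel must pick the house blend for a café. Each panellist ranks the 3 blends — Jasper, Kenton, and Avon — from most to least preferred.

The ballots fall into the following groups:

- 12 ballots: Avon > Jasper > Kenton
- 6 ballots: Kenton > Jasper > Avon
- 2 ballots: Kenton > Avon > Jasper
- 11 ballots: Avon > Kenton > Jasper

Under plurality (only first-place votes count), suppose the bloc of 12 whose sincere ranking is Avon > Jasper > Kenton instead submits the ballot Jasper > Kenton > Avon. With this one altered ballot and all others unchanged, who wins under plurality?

First-place totals with the altered ballot: Jasper 12, Kenton 8, Avon 11.
The switch changes the winner from Avon to Jasper.

Jasper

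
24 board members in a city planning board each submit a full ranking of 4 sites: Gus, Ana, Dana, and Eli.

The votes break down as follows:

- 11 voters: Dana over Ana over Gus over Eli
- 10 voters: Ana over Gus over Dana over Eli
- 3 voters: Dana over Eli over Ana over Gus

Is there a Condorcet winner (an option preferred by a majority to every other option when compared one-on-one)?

Head-to-head results (24 voters total):
Gus vs Ana: Ana wins 24–0.
Gus vs Dana: Dana wins 14–10.
Gus vs Eli: Gus wins 21–3.
Ana vs Dana: Dana wins 14–10.
Ana vs Eli: Ana wins 21–3.
Dana vs Eli: Dana wins 24–0.
Dana beats each rival — Gus (14–10), Ana (14–10), Eli (24–0) — so Dana is the Condorcet winner.

Yes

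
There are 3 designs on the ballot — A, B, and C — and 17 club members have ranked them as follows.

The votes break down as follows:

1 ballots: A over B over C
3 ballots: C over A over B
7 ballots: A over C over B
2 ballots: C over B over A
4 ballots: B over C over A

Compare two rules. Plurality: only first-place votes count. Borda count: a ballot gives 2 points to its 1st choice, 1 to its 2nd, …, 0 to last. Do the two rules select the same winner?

No

Plurality first-place counts: A 8, B 4, C 5 → A.
Borda totals: A 19, B 11, C 21 → C.
The two rules disagree: plurality picks A, Borda picks C.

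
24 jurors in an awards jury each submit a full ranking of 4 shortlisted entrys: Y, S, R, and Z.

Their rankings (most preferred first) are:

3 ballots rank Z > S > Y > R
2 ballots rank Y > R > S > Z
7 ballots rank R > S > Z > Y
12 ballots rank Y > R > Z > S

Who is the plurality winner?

Y

First-place vote totals:
  Y: 14
  S: 0
  R: 7
  Z: 3
Y has the most first-place votes.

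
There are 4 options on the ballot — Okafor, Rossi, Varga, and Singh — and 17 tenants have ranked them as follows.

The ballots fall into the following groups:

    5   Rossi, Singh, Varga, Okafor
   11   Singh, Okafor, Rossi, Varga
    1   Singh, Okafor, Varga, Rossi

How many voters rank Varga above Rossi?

Ballots ranking Varga above Rossi: 1.
Ballots ranking Rossi above Varga: 5+11 = 16.
So 1 of 17 voters prefer Varga to Rossi.

1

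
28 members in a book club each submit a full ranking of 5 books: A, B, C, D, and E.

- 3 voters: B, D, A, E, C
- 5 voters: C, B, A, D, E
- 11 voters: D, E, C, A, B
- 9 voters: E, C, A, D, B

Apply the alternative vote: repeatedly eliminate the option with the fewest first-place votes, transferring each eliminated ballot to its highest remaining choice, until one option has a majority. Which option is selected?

Round 1: D 11, E 9, C 5, B 3, A 0. A has the fewest and is eliminated.
Round 2: D 11, E 9, C 5, B 3. B has the fewest and is eliminated.
Round 3: D 14, E 9, C 5. C has the fewest and is eliminated.
Round 4: D 19, E 9. D has a majority.

D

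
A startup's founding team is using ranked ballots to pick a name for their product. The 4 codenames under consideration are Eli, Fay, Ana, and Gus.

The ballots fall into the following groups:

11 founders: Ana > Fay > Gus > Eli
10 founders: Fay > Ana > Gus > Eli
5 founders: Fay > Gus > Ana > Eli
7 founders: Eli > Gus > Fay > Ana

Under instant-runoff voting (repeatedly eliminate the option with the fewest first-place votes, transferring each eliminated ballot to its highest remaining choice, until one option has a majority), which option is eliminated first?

Gus

Round 1: Fay 15, Ana 11, Eli 7, Gus 0. Gus has the fewest and is eliminated.
Round 2: Fay 15, Ana 11, Eli 7. Eli has the fewest and is eliminated.
Round 3: Fay 22, Ana 11. Fay has a majority.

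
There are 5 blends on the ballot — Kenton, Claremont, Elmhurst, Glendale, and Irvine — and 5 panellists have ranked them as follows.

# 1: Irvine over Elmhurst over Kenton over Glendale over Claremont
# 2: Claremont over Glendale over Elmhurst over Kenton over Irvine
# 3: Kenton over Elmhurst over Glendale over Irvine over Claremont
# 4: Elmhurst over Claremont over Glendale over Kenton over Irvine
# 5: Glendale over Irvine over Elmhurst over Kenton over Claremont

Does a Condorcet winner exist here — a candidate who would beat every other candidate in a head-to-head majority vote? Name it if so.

Elmhurst

Head-to-head results (5 voters total):
Kenton vs Claremont: Kenton wins 3–2.
Kenton vs Elmhurst: Elmhurst wins 4–1.
Kenton vs Glendale: Glendale wins 3–2.
Kenton vs Irvine: Kenton wins 3–2.
Claremont vs Elmhurst: Elmhurst wins 4–1.
Claremont vs Glendale: Glendale wins 3–2.
Claremont vs Irvine: Irvine wins 3–2.
Elmhurst vs Glendale: Elmhurst wins 3–2.
Elmhurst vs Irvine: Elmhurst wins 3–2.
Glendale vs Irvine: Glendale wins 4–1.
Elmhurst beats each rival — Kenton (4–1), Claremont (4–1), Glendale (3–2), Irvine (3–2) — so Elmhurst is the Condorcet winner.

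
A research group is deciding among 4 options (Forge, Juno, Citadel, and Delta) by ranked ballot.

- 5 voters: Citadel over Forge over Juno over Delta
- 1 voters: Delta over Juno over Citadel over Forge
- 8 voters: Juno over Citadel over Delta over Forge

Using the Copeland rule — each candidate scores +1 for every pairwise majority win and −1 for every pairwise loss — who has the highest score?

Pairwise results:
  Forge vs Juno: Juno wins 9–5.
  Forge vs Citadel: Citadel wins 14–0.
  Forge vs Delta: Delta wins 9–5.
  Juno vs Citadel: Juno wins 9–5.
  Juno vs Delta: Juno wins 13–1.
  Citadel vs Delta: Citadel wins 13–1.
Copeland scores (wins − losses):
  Forge: 0 − 3 = -3
  Juno: 3 − 0 = 3
  Citadel: 2 − 1 = 1
  Delta: 1 − 2 = -1
Juno has the best Copeland score.

Juno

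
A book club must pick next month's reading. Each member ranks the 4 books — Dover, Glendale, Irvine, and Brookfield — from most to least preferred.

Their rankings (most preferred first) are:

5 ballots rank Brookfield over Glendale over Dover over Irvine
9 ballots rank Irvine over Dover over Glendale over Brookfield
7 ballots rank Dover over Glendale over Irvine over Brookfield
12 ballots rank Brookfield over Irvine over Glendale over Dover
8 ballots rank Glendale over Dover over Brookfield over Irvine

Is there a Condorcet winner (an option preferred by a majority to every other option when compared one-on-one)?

Head-to-head results (41 voters total):
Dover vs Glendale: Glendale wins 25–16.
Dover vs Irvine: Irvine wins 21–20.
Dover vs Brookfield: Dover wins 24–17.
Glendale vs Irvine: Irvine wins 21–20.
Glendale vs Brookfield: Glendale wins 24–17.
Irvine vs Brookfield: Brookfield wins 25–16.
No candidate beats all others: Dover beats Brookfield beats Irvine beats Dover, a majority cycle.

No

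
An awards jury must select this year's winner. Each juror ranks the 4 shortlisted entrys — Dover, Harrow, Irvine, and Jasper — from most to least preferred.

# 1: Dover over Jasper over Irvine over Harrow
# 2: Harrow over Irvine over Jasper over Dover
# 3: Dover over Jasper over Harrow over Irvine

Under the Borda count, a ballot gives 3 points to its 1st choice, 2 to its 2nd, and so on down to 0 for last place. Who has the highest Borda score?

Borda scores:
  Dover: 3 + 0 + 3 = 6
  Harrow: 0 + 3 + 1 = 4
  Irvine: 1 + 2 + 0 = 3
  Jasper: 2 + 1 + 2 = 5
Dover has the highest total.

Dover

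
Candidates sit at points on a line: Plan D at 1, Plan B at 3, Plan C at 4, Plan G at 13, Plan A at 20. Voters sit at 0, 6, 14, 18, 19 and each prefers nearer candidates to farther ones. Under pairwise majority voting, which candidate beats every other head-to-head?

With single-peaked preferences on a line, the Condorcet winner is the candidate closest to the median voter.
The median voter (position 14) is closest to Plan G at 13.
Check: Plan G vs Plan A — voters closer to Plan G: 3 of 5.

Plan G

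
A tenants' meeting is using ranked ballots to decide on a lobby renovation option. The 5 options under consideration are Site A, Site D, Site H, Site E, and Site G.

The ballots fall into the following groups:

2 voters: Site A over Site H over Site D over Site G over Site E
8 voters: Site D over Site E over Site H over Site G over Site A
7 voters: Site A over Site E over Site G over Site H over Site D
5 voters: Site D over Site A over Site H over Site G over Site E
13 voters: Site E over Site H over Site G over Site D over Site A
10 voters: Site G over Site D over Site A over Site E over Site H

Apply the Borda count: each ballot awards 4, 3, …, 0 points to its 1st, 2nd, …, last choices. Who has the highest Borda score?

Site E

Borda scores:
  Site A: 2·4 + 8·0 + 7·4 + 5·3 + 13·0 + 10·2 = 71
  Site D: 2·2 + 8·4 + 7·0 + 5·4 + 13·1 + 10·3 = 99
  Site H: 2·3 + 8·2 + 7·1 + 5·2 + 13·3 + 10·0 = 78
  Site E: 2·0 + 8·3 + 7·3 + 5·0 + 13·4 + 10·1 = 107
  Site G: 2·1 + 8·1 + 7·2 + 5·1 + 13·2 + 10·4 = 95
Site E has the highest total.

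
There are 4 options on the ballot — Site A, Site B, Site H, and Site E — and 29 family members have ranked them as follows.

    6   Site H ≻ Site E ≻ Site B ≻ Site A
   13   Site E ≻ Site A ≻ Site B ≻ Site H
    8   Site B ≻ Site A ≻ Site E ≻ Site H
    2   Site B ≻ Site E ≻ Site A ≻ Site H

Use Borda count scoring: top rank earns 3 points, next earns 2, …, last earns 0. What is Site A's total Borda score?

44

Borda scores:
  Site A: 6·0 + 13·2 + 8·2 + 2·1 = 44
  Site B: 6·1 + 13·1 + 8·3 + 2·3 = 49
  Site H: 6·3 + 13·0 + 8·0 + 2·0 = 18
  Site E: 6·2 + 13·3 + 8·1 + 2·2 = 63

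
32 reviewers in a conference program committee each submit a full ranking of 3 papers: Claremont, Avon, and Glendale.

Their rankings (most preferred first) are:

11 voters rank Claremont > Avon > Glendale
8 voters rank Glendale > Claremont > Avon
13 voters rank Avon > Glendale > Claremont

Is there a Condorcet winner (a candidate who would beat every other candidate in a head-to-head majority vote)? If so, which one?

There is no Condorcet winner

Head-to-head results (32 voters total):
Claremont vs Avon: Claremont wins 19–13.
Claremont vs Glendale: Glendale wins 21–11.
Avon vs Glendale: Avon wins 24–8.
No candidate beats all others: Claremont beats Avon beats Glendale beats Claremont, a majority cycle.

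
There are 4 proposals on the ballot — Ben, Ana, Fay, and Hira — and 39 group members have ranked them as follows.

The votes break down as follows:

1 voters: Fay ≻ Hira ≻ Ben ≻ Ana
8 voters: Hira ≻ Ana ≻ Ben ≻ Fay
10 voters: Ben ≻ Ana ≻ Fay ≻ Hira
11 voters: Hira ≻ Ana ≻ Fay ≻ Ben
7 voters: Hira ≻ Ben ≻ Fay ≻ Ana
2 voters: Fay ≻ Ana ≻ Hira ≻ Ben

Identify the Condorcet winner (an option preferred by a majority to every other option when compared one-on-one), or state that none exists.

Head-to-head results (39 voters total):
Ben vs Ana: Ana wins 21–18.
Ben vs Fay: Ben wins 25–14.
Ben vs Hira: Hira wins 29–10.
Ana vs Fay: Ana wins 29–10.
Ana vs Hira: Hira wins 27–12.
Fay vs Hira: Hira wins 26–13.
Hira beats each rival — Ben (29–10), Ana (27–12), Fay (26–13) — so Hira is the Condorcet winner.

Hira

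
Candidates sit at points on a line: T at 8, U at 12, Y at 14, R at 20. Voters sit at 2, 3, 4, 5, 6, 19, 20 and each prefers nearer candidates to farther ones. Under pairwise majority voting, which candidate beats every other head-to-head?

With single-peaked preferences on a line, the Condorcet winner is the candidate closest to the median voter.
The median voter (position 5) is closest to T at 8.
Check: T vs R — voters closer to T: 5 of 7.

T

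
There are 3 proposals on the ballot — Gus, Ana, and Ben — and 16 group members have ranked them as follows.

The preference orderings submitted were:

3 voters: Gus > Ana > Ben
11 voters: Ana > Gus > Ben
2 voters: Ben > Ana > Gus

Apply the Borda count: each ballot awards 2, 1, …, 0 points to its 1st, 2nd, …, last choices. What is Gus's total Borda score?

17

Borda scores:
  Gus: 3·2 + 11·1 + 2·0 = 17
  Ana: 3·1 + 11·2 + 2·1 = 27
  Ben: 3·0 + 11·0 + 2·2 = 4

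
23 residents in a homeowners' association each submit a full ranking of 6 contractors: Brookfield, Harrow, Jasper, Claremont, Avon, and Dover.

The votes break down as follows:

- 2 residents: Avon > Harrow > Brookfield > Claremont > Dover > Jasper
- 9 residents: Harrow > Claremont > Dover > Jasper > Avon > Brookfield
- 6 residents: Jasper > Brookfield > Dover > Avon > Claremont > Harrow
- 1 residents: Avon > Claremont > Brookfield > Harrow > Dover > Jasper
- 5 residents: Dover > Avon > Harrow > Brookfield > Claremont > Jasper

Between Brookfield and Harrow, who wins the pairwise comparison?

Harrow

Ballots ranking Brookfield above Harrow: 6+1 = 7.
Ballots ranking Harrow above Brookfield: 2+9+5 = 16.
Harrow wins the head-to-head, 16–7.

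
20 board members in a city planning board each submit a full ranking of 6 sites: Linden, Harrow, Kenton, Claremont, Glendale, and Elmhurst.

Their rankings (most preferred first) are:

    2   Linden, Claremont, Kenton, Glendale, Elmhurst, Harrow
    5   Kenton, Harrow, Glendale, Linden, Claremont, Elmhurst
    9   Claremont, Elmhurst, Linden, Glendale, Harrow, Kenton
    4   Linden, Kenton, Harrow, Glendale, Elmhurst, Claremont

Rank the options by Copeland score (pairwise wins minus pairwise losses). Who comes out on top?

Linden

Pairwise results:
  Linden vs Harrow: Linden wins 15–5.
  Linden vs Kenton: Linden wins 15–5.
  Linden vs Claremont: Linden wins 11–9.
  Linden vs Glendale: Linden wins 15–5.
  Linden vs Elmhurst: Linden wins 11–9.
  Harrow vs Kenton: Kenton wins 11–9.
  Harrow vs Claremont: Claremont wins 11–9.
  Harrow vs Glendale: Glendale wins 11–9.
  Harrow vs Elmhurst: Elmhurst wins 11–9.
  Kenton vs Claremont: Claremont wins 11–9.
  Kenton vs Glendale: Kenton wins 11–9.
  Kenton vs Elmhurst: Kenton wins 11–9.
  Claremont vs Glendale: Claremont wins 11–9.
  Claremont vs Elmhurst: Claremont wins 16–4.
  Glendale vs Elmhurst: Glendale wins 11–9.
Copeland scores (wins − losses):
  Linden: 5 − 0 = 5
  Harrow: 0 − 5 = -5
  Kenton: 3 − 2 = 1
  Claremont: 4 − 1 = 3
  Glendale: 2 − 3 = -1
  Elmhurst: 1 − 4 = -3
Linden has the best Copeland score.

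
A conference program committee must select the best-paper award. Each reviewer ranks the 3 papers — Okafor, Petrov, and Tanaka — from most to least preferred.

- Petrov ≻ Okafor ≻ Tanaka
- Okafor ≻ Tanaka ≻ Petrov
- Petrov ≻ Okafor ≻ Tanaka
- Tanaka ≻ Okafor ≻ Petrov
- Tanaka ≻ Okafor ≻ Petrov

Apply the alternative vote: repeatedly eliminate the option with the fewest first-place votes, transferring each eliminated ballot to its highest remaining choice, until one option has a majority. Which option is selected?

Tanaka

Round 1: Petrov 2, Tanaka 2, Okafor 1. Okafor has the fewest and is eliminated.
Round 2: Tanaka 3, Petrov 2. Tanaka has a majority.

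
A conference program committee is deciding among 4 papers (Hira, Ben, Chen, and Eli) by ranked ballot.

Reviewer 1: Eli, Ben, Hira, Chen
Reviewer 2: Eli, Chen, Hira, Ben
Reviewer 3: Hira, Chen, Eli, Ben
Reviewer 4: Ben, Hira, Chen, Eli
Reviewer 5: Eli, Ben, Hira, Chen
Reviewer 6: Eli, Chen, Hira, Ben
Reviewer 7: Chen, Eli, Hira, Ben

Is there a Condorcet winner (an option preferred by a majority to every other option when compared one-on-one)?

Yes

Head-to-head results (7 voters total):
Hira vs Ben: Hira wins 4–3.
Hira vs Chen: Hira wins 4–3.
Hira vs Eli: Eli wins 5–2.
Ben vs Chen: Chen wins 4–3.
Ben vs Eli: Eli wins 6–1.
Chen vs Eli: Eli wins 4–3.
Eli beats each rival — Hira (5–2), Ben (6–1), Chen (4–3) — so Eli is the Condorcet winner.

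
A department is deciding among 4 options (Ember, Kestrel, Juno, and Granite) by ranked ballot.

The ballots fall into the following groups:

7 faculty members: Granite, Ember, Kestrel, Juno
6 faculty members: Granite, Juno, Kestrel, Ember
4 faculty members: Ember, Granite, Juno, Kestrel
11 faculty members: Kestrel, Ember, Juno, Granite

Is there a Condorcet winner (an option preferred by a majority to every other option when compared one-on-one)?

Head-to-head results (28 voters total):
Ember vs Kestrel: Kestrel wins 17–11.
Ember vs Juno: Ember wins 22–6.
Ember vs Granite: Ember wins 15–13.
Kestrel vs Juno: Kestrel wins 18–10.
Kestrel vs Granite: Granite wins 17–11.
Juno vs Granite: Granite wins 17–11.
No candidate beats all others: Ember beats Granite beats Kestrel beats Ember, a majority cycle.

No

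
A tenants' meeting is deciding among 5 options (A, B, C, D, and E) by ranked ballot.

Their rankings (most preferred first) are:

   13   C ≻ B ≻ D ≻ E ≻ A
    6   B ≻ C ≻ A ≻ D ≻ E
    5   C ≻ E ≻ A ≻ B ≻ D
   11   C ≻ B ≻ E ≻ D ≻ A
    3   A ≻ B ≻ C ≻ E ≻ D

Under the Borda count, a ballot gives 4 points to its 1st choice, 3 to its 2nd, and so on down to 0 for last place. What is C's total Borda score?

Borda scores:
  A: 13·0 + 6·2 + 5·2 + 11·0 + 3·4 = 34
  B: 13·3 + 6·4 + 5·1 + 11·3 + 3·3 = 110
  C: 13·4 + 6·3 + 5·4 + 11·4 + 3·2 = 140
  D: 13·2 + 6·1 + 5·0 + 11·1 + 3·0 = 43
  E: 13·1 + 6·0 + 5·3 + 11·2 + 3·1 = 53

140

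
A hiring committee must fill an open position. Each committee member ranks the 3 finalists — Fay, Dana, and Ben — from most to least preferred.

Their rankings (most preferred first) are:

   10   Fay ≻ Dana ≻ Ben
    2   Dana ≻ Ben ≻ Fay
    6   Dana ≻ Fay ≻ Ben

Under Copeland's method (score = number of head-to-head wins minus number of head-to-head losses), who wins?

Pairwise results:
  Fay vs Dana: Fay wins 10–8.
  Fay vs Ben: Fay wins 16–2.
  Dana vs Ben: Dana wins 18–0.
Copeland scores (wins − losses):
  Fay: 2 − 0 = 2
  Dana: 1 − 1 = 0
  Ben: 0 − 2 = -2
Fay has the best Copeland score.

Fay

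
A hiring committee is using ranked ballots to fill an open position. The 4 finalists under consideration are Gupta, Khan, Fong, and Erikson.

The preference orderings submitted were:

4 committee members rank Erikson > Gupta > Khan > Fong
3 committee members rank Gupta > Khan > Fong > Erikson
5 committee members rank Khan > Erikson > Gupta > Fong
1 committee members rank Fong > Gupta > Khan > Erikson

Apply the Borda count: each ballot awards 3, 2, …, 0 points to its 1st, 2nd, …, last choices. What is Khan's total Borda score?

26

Borda scores:
  Gupta: 4·2 + 3·3 + 5·1 + 2 = 24
  Khan: 4·1 + 3·2 + 5·3 + 1 = 26
  Fong: 4·0 + 3·1 + 5·0 + 3 = 6
  Erikson: 4·3 + 3·0 + 5·2 + 0 = 22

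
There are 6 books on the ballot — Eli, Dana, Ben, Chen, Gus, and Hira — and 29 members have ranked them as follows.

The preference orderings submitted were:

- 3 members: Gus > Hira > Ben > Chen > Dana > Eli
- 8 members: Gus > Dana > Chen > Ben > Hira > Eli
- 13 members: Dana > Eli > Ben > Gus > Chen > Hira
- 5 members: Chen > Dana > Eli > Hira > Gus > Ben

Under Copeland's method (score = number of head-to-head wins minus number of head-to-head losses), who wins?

Dana

Pairwise results:
  Eli vs Dana: Dana wins 29–0.
  Eli vs Ben: Eli wins 18–11.
  Eli vs Chen: Chen wins 16–13.
  Eli vs Gus: Eli wins 18–11.
  Eli vs Hira: Eli wins 18–11.
  Dana vs Ben: Dana wins 26–3.
  Dana vs Chen: Dana wins 21–8.
  Dana vs Gus: Dana wins 18–11.
  Dana vs Hira: Dana wins 26–3.
  Ben vs Chen: Ben wins 16–13.
  Ben vs Gus: Gus wins 16–13.
  Ben vs Hira: Ben wins 21–8.
  Chen vs Gus: Gus wins 24–5.
  Chen vs Hira: Chen wins 26–3.
  Gus vs Hira: Gus wins 24–5.
Copeland scores (wins − losses):
  Eli: 3 − 2 = 1
  Dana: 5 − 0 = 5
  Ben: 2 − 3 = -1
  Chen: 2 − 3 = -1
  Gus: 3 − 2 = 1
  Hira: 0 − 5 = -5
Dana has the best Copeland score.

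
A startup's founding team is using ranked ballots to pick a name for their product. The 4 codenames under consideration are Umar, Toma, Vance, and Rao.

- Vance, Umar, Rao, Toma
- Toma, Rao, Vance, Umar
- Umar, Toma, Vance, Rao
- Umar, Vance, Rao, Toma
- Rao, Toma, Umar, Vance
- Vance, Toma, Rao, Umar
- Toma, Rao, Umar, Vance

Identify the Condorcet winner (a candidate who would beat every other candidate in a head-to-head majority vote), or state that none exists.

Toma

Head-to-head results (7 voters total):
Umar vs Toma: Toma wins 4–3.
Umar vs Vance: Umar wins 4–3.
Umar vs Rao: Rao wins 4–3.
Toma vs Vance: Toma wins 4–3.
Toma vs Rao: Toma wins 4–3.
Vance vs Rao: Vance wins 4–3.
Toma beats each rival — Umar (4–3), Vance (4–3), Rao (4–3) — so Toma is the Condorcet winner.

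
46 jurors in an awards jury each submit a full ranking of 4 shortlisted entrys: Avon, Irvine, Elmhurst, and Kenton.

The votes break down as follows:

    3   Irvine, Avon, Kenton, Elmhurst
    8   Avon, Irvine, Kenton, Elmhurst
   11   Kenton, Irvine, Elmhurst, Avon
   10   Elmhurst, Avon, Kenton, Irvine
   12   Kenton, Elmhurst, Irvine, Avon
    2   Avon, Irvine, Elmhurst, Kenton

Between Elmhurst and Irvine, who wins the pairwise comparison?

Irvine

Ballots ranking Elmhurst above Irvine: 10+12 = 22.
Ballots ranking Irvine above Elmhurst: 3+8+11+2 = 24.
Irvine wins the head-to-head, 24–22.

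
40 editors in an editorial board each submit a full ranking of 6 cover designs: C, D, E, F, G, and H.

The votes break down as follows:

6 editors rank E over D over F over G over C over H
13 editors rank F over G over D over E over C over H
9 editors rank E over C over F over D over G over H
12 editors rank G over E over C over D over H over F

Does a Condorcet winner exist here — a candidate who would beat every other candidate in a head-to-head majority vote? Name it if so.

Head-to-head results (40 voters total):
C vs D: C wins 21–19.
C vs E: E wins 40–0.
C vs F: C wins 21–19.
C vs G: G wins 31–9.
C vs H: C wins 40–0.
D vs E: E wins 27–13.
D vs F: F wins 22–18.
D vs G: G wins 25–15.
D vs H: D wins 40–0.
E vs F: E wins 27–13.
E vs G: G wins 25–15.
E vs H: E wins 40–0.
F vs G: F wins 28–12.
F vs H: F wins 28–12.
G vs H: G wins 40–0.
No candidate beats all others: C beats F beats G beats C, a majority cycle.

There is no Condorcet winner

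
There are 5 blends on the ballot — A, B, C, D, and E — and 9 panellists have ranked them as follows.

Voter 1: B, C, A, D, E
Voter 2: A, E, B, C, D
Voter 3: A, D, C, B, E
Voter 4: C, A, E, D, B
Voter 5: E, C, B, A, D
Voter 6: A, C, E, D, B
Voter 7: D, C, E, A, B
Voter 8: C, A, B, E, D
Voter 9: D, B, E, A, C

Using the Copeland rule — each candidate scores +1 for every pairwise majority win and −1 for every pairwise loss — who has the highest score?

Pairwise results:
  A vs B: A wins 6–3.
  A vs C: C wins 5–4.
  A vs D: A wins 7–2.
  A vs E: A wins 6–3.
  B vs C: C wins 6–3.
  B vs D: D wins 5–4.
  B vs E: E wins 5–4.
  C vs D: C wins 6–3.
  C vs E: C wins 6–3.
  D vs E: E wins 5–4.
Copeland scores (wins − losses):
  A: 3 − 1 = 2
  B: 0 − 4 = -4
  C: 4 − 0 = 4
  D: 1 − 3 = -2
  E: 2 − 2 = 0
C has the best Copeland score.

C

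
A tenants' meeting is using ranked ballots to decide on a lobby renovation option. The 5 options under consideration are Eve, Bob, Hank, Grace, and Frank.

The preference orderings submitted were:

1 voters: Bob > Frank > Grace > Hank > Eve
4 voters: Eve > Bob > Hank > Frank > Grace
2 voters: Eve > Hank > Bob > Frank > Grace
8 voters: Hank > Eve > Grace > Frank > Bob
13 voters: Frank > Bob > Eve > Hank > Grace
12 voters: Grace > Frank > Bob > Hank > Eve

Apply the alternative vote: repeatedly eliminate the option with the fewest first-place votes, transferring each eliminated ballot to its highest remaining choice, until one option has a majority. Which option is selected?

Frank

Round 1: Frank 13, Grace 12, Hank 8, Eve 6, Bob 1. Bob has the fewest and is eliminated.
Round 2: Frank 14, Grace 12, Hank 8, Eve 6. Eve has the fewest and is eliminated.
Round 3: Hank 14, Frank 14, Grace 12. Grace has the fewest and is eliminated.
Round 4: Frank 26, Hank 14. Frank has a majority.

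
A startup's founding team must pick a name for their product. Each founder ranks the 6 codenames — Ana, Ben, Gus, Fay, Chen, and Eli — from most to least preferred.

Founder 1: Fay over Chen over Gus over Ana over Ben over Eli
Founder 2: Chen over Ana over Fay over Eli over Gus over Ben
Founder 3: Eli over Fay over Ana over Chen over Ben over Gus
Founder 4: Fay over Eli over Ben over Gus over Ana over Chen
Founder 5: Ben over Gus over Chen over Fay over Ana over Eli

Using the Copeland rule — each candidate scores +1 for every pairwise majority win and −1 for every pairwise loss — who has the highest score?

Pairwise results:
  Ana vs Ben: Ana wins 3–2.
  Ana vs Gus: Gus wins 3–2.
  Ana vs Fay: Fay wins 4–1.
  Ana vs Chen: Chen wins 3–2.
  Ana vs Eli: Ana wins 3–2.
  Ben vs Gus: Ben wins 3–2.
  Ben vs Fay: Fay wins 4–1.
  Ben vs Chen: Chen wins 3–2.
  Ben vs Eli: Eli wins 3–2.
  Gus vs Fay: Fay wins 4–1.
  Gus vs Chen: Chen wins 3–2.
  Gus vs Eli: Eli wins 3–2.
  Fay vs Chen: Fay wins 3–2.
  Fay vs Eli: Fay wins 4–1.
  Chen vs Eli: Chen wins 3–2.
Copeland scores (wins − losses):
  Ana: 2 − 3 = -1
  Ben: 1 − 4 = -3
  Gus: 1 − 4 = -3
  Fay: 5 − 0 = 5
  Chen: 4 − 1 = 3
  Eli: 2 − 3 = -1
Fay has the best Copeland score.

Fay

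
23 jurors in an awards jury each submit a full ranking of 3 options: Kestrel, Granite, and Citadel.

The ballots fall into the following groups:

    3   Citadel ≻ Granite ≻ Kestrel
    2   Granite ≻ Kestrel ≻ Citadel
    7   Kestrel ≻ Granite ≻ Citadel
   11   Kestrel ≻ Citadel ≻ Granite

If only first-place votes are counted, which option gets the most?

Kestrel

First-place vote totals:
  Kestrel: 18
  Granite: 2
  Citadel: 3
Kestrel has the most first-place votes.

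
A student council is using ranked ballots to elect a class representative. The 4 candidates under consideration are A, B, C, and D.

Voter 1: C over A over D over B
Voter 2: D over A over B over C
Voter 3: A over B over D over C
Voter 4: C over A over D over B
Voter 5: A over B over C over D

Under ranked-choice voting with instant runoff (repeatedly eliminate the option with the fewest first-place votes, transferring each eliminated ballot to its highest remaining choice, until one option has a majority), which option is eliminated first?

Round 1: A 2, C 2, D 1, B 0. B has the fewest and is eliminated.
Round 2: A 2, C 2, D 1. D has the fewest and is eliminated.
Round 3: A 3, C 2. A has a majority.

B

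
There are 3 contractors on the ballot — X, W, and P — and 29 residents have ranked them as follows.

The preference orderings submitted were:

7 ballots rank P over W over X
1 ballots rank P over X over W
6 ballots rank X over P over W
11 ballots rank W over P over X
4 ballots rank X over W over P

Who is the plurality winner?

W

First-place vote totals:
  X: 10
  W: 11
  P: 8
W has the most first-place votes.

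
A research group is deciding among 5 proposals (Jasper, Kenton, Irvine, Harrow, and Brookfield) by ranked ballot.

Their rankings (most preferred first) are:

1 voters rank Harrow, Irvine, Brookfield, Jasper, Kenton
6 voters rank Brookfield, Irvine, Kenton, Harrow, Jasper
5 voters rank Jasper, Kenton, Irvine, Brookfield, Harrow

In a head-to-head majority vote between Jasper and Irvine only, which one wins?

Irvine

Ballots ranking Jasper above Irvine: 5.
Ballots ranking Irvine above Jasper: 1+6 = 7.
Irvine wins the head-to-head, 7–5.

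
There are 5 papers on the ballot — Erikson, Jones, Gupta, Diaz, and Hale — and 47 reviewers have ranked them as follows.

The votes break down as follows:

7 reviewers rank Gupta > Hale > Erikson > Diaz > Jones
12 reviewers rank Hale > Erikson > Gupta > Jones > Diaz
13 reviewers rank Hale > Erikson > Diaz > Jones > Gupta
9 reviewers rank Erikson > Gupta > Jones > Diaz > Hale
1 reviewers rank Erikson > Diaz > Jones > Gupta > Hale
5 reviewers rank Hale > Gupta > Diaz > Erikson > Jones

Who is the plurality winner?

Hale

First-place vote totals:
  Erikson: 10
  Jones: 0
  Gupta: 7
  Diaz: 0
  Hale: 30
Hale has the most first-place votes.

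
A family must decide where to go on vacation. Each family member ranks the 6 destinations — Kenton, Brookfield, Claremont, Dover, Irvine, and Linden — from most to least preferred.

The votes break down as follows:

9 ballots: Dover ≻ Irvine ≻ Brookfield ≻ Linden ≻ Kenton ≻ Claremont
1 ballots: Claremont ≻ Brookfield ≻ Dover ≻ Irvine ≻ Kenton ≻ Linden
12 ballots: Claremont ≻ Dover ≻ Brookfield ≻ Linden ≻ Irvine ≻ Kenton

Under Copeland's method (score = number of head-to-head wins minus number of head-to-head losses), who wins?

Pairwise results:
  Kenton vs Brookfield: Brookfield wins 22–0.
  Kenton vs Claremont: Claremont wins 13–9.
  Kenton vs Dover: Dover wins 22–0.
  Kenton vs Irvine: Irvine wins 22–0.
  Kenton vs Linden: Linden wins 21–1.
  Brookfield vs Claremont: Claremont wins 13–9.
  Brookfield vs Dover: Dover wins 21–1.
  Brookfield vs Irvine: Brookfield wins 13–9.
  Brookfield vs Linden: Brookfield wins 22–0.
  Claremont vs Dover: Claremont wins 13–9.
  Claremont vs Irvine: Claremont wins 13–9.
  Claremont vs Linden: Claremont wins 13–9.
  Dover vs Irvine: Dover wins 22–0.
  Dover vs Linden: Dover wins 22–0.
  Irvine vs Linden: Linden wins 12–10.
Copeland scores (wins − losses):
  Kenton: 0 − 5 = -5
  Brookfield: 3 − 2 = 1
  Claremont: 5 − 0 = 5
  Dover: 4 − 1 = 3
  Irvine: 1 − 4 = -3
  Linden: 2 − 3 = -1
Claremont has the best Copeland score.

Claremont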